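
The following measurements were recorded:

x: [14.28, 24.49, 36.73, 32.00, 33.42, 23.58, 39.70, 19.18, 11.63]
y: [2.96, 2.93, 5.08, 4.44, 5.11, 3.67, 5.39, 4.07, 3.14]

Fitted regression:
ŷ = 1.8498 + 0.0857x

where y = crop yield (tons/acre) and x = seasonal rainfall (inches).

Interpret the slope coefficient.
An increase of one inch in rainfall is associated with a 0.0857 tons/acre increase in predicted crop yield.

The slope coefficient β₁ = 0.0857 represents the marginal effect of rainfall on crop yield.

Interpretation:
- Rainfall up by 1 inch → predicted crop yield increases by 0.0857 tons/acre
- This is a linear approximation: the same per-unit change is assumed across the whole observed x range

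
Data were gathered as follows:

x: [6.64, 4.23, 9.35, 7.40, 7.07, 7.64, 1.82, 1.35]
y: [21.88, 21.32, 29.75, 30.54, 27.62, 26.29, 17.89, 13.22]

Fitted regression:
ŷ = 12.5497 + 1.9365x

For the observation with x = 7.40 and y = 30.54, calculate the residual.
Residual = 3.6602

The residual is the difference between the actual value and the predicted value:

Residual = y - ŷ

Step 1: Calculate predicted value
ŷ = 12.5497 + 1.9365 × 7.40
ŷ = 26.8798

Step 2: Calculate residual
Residual = 30.54 - 26.8798
Residual = 3.6602

Sign check: y > ŷ, so the point is above the line and the fit underestimates here.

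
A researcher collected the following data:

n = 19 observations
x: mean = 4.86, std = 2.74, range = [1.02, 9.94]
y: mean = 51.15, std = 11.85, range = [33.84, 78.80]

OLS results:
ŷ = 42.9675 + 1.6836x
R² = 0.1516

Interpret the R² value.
The model explains 15.16% of the variance in y (R² = 0.1516), leaving 84.84% unexplained; the fit is weak.

R² (coefficient of determination) measures the proportion of variance in y explained by the regression model.

Here R² = 0.1516:
- Explained: 15.16% of the variation in y
- Unexplained (residual): 100% − 15.16% = 84.84%
- Rule of thumb (below 0.3 weak; 0.3 to below 0.7 moderate; 0.7 and above strong) → weak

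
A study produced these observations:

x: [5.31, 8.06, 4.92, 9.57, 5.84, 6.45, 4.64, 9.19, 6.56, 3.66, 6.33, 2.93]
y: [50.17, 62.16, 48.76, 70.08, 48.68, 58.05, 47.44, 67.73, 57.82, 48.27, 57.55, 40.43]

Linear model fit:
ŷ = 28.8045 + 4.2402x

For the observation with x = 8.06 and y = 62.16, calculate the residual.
Residual = -0.8205

The residual is the difference between the actual value and the predicted value:

Residual = y - ŷ

Step 1: Calculate predicted value
ŷ = 28.8045 + 4.2402 × 8.06
ŷ = 62.9805

Step 2: Calculate residual
Residual = 62.16 - 62.9805
Residual = -0.8205

The residual is negative, so the observed y = 62.16 sits below the regression line (the line overestimates it by 0.8205).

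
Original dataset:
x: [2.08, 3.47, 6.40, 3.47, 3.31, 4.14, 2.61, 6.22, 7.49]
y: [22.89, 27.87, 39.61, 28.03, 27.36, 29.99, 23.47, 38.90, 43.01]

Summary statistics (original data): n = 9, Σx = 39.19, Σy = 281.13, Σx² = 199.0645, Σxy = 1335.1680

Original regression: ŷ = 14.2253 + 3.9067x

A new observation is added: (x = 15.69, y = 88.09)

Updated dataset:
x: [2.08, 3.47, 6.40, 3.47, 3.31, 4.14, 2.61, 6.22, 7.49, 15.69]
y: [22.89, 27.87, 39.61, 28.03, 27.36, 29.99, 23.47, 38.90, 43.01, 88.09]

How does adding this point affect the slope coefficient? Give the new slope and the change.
New slope β₁ = 4.7968 versus 3.9067 before: a change of +0.8901 (+22.8%).

x = 15.69 lies well outside the original x-range [2.08, 7.49] (x̄ ≈ 4.35), so this observation has high leverage and can move the slope substantially.

Step 1: Update the sums with the new point (n goes from 9 to 10)
Σx  = 39.19 + 15.69 = 54.88
Σy  = 281.13 + 88.09 = 369.22
Σx² = 199.0645 + 15.69² = 199.0645 + 246.1761 = 445.2406
Σxy = 1335.1680 + 15.69×88.09 = 1335.1680 + 1382.1321 = 2717.3001

Step 2: Recompute the slope with b₁ = (nΣxy − ΣxΣy) / (nΣx² − (Σx)²)
Numerator   = 10×2717.3001 − 54.88×369.22 = 27173.0010 − 20262.7936 = 6910.2074
Denominator = 10×445.2406 − 54.88² = 4452.4060 − 3011.8144 = 1440.5916
b₁(new) = 6910.2074 / 1440.5916 = 4.7968

(Same formula on the original sums: (9×1335.1680 − 39.19×281.13) / (9×199.0645 − 39.19²) = 999.0273 / 255.7244 = 3.9067, matching the given fit.)

Step 3: Change in slope
Δβ₁ = 4.7968 − 3.9067 = +0.8901
Relative change = +0.8901 / 3.9067 × 100% = +22.8%
→ the slope increases when the point is added.

A high-leverage point only changes the slope if it is off the original line; here y = 88.09 is above the original trend, so the slope increases.
In practice: check such a point for data-entry or measurement error.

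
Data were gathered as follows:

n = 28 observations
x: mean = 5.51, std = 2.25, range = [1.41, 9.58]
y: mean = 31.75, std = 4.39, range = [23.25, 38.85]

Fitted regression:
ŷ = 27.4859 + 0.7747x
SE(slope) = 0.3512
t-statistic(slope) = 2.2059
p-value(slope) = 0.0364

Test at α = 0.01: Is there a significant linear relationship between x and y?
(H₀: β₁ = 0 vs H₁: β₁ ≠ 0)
Fail to reject H₀: p-value = 0.0364 ≥ α = 0.01. The linear relationship is not significant at the 1% level.

Hypothesis test for the slope coefficient:

H₀: β₁ = 0 (no linear relationship)
H₁: β₁ ≠ 0 (linear relationship exists)

Test statistic: t = β̂₁ / SE(β̂₁) = 0.7747 / 0.3512 = 2.2059

p = 0.0364: how often a slope estimate this far from 0 (in SE units) would arise by chance if β₁ were truly 0.

Decision rule: reject H₀ if p-value < α.
p-value = 0.0364 ≥ α = 0.01 → fail to reject H₀.

There is not sufficient evidence at the 1% significance level to conclude that a linear relationship exists between x and y.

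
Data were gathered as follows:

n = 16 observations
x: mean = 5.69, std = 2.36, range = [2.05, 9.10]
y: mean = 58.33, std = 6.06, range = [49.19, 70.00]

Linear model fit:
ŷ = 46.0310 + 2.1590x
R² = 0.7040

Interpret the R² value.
About 70.40% of the variability in y is accounted for by the regression on x (R² = 0.7040) — a strong linear fit.

R² = 1 − SS_res/SS_tot compares the residual scatter to the total scatter of y about its mean.

Here R² = 0.7040:
- Explained: 70.40% of the variation in y
- Unexplained (residual): 100% − 70.40% = 29.60%
- Rule of thumb (below 0.3 weak; 0.3 to below 0.7 moderate; 0.7 and above strong) → strong

Calculation: R² = 1 − (SS_res / SS_tot), where SS_res is the sum of squared residuals and SS_tot the total sum of squares.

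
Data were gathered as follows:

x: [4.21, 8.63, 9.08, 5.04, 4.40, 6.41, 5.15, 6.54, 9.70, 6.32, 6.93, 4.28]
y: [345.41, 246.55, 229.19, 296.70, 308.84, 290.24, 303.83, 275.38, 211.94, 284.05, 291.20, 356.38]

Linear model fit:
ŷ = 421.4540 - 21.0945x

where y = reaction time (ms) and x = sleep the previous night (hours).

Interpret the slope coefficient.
An increase of one hour in sleep is associated with a 21.0945 ms decrease in predicted reaction time.

β₁ = -21.0945 is the change in predicted reaction time (ms) per additional hour of sleep.

Interpretation:
- Sleep up by 1 hour → predicted reaction time decreases by 21.0945 ms
- The effect is assumed constant over the observed range of x (linearity)

(β₀ = 421.4540 is the fitted value at x = 0 and is not part of the slope interpretation.)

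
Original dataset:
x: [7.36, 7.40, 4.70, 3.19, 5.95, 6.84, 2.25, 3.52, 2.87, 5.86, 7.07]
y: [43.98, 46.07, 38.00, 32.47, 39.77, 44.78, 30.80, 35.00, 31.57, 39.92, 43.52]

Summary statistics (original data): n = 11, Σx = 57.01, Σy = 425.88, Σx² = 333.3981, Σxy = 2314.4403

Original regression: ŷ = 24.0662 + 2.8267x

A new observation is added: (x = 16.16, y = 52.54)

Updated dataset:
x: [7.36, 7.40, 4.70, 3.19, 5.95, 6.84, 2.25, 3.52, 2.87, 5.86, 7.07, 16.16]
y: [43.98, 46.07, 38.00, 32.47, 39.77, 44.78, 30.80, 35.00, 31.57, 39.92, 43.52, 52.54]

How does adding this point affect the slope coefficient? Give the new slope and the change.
New slope β₁ = 1.6600 versus 2.8267 before: a change of -1.1667 (-41.3%).

The new point has HIGH LEVERAGE: x = 16.16 is far from the original mean x̄ = 57.01/11 ≈ 5.18 (original range [2.25, 7.40]).

Step 1: Update the sums with the new point (n goes from 11 to 12)
Σx  = 57.01 + 16.16 = 73.17
Σy  = 425.88 + 52.54 = 478.42
Σx² = 333.3981 + 16.16² = 333.3981 + 261.1456 = 594.5437
Σxy = 2314.4403 + 16.16×52.54 = 2314.4403 + 849.0464 = 3163.4867

Step 2: Recompute the slope with b₁ = (nΣxy − ΣxΣy) / (nΣx² − (Σx)²)
Numerator   = 12×3163.4867 − 73.17×478.42 = 37961.8404 − 35005.9914 = 2955.8490
Denominator = 12×594.5437 − 73.17² = 7134.5244 − 5353.8489 = 1780.6755
b₁(new) = 2955.8490 / 1780.6755 = 1.6600

(Same formula on the original sums: (11×2314.4403 − 57.01×425.88) / (11×333.3981 − 57.01²) = 1179.4245 / 417.2390 = 2.8267, matching the given fit.)

Step 3: Change in slope
Δβ₁ = 1.6600 − 2.8267 = -1.1667
Relative change = -1.1667 / 2.8267 × 100% = -41.3%
→ the slope decreases when the point is added.

Because the point sits below the extension of the original line at a high-leverage x, it tilts the fit down.
In practice: investigate whether it comes from the same population as the rest of the sample.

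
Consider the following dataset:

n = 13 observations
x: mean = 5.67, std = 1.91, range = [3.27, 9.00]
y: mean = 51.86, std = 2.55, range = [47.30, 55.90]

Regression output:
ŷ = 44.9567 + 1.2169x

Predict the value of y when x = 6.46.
ŷ = 52.8179

x = 6.46 lies inside the observed range [3.27, 9.00], so the fitted equation applies directly:

ŷ = 44.9567 + 1.2169 × 6.46
ŷ = 44.9567 + 7.8612
ŷ = 52.8179

This is the fitted mean response at that x — an individual observation would come with a wider prediction interval.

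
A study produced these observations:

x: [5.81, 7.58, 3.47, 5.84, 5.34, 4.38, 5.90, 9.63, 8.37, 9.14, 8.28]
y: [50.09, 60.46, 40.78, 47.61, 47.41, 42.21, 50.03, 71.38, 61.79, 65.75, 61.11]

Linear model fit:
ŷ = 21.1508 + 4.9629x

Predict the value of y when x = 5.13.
ŷ = 46.6105

Plug x = 5.13 into the fitted line:

ŷ = 21.1508 + 4.9629 × 5.13
ŷ = 21.1508 + 25.4597
ŷ = 46.6105

This is the fitted mean response at that x — an individual observation would come with a wider prediction interval.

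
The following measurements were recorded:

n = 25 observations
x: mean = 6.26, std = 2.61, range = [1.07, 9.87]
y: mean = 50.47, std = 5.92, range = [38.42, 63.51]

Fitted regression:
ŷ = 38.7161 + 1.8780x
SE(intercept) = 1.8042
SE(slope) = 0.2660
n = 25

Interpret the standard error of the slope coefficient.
SE(β̂₁) = 0.2660 is the estimated standard deviation of the slope estimate across repeated samples; relative to β̂₁ = 1.8780 that is 14.2%, a precise estimate.

SE(β̂₁) = 0.2660 says: if we drew many samples of n = 25 from the same population and refit each time, the fitted slopes would scatter with a standard deviation of roughly 0.2660 around the true β₁.

Relative precision:
- SE / |β̂₁| = 0.2660 / 1.8780 = 14.2%
- Rule of thumb (under 20%: precise; 20% to under 50%: moderately precise; 50% or more: imprecise) → precise

Rough 95% range (±2 SE): 1.8780 ± 0.5320 → (1.3460, 2.4100).

What drives SE(β̂₁): more residual scatter → larger SE; wider spread of x values → smaller SE.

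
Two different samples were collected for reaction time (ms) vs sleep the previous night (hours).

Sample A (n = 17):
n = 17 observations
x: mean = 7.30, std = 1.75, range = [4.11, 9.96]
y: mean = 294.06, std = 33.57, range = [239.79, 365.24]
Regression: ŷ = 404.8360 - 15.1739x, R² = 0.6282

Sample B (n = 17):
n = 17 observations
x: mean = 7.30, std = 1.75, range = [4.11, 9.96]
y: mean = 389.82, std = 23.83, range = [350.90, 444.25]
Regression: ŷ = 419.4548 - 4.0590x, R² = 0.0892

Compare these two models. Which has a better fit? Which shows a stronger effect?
Model A has the better fit (R² = 0.6282 vs 0.0892). Model A shows the stronger effect (|β₁| = 15.1739 vs 4.0590).

Model Comparison:

Goodness of fit (R²):
- Model A: R² = 0.6282 → 62.82% of variance in reaction time explained
- Model B: R² = 0.0892 → 8.92% of variance in reaction time explained
- 0.6282 > 0.0892 → Model A has the better fit

Strength of effect — compare |β₁|:
- Model A: β₁ = -15.1739 → predicted reaction time falls 15.1739 ms per additional hour of sleep
- Model B: β₁ = -4.0590 → predicted reaction time falls 4.0590 ms per additional hour of sleep
- |-15.1739| > |-4.0590| → Model A shows the stronger marginal effect

Notes:
- R² measures how tightly points cluster around the line; β₁ measures how steep the line is — they answer different questions.
- The two samples could reflect different populations, time periods, or measurement quality.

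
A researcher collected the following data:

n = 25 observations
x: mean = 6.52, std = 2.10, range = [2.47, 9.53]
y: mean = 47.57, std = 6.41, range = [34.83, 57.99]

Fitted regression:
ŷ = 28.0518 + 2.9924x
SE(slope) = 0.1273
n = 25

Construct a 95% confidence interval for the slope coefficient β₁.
The 95% CI for β₁ is (2.7291, 3.2557)

Confidence interval for the slope:

The 95% CI for β₁ is: β̂₁ ± t*(α/2, n-2) × SE(β̂₁)

Step 1: Find critical t-value
- Confidence level = 0.95
- Degrees of freedom = n - 2 = 25 - 2 = 23
- t*(α/2, 23) = 2.0687

Step 2: Calculate margin of error
Margin = 2.0687 × 0.1273 = 0.2633

Step 3: Construct interval
CI = 2.9924 ± 0.2633
CI = (2.7291, 3.2557)

Interpretation: intervals built this way capture the true β₁ in 95% of repeated samples; here the plausible range for the per-unit effect of x on y is 2.7291 to 3.2557.
Both endpoints are positive, so the data support a genuinely positive slope at this confidence level.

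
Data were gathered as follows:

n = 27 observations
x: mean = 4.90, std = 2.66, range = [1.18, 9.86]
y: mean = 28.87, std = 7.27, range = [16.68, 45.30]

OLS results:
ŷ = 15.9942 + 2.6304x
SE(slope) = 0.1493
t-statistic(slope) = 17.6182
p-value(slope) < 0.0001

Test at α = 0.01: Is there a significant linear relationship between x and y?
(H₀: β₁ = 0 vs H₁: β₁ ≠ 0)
Since p-value < 0.0001 < α = 0.01, reject H₀ — the slope is significantly different from 0.

Hypothesis test for the slope coefficient:

H₀: β₁ = 0 (no linear relationship)
H₁: β₁ ≠ 0 (linear relationship exists)

Test statistic: t = β̂₁ / SE(β̂₁) = 2.6304 / 0.1493 = 17.6182

The p-value (<0.0001) is the probability, under H₀, of a t-statistic at least as extreme as |t| = 17.6182 (two-sided, df = n − 2 = 25).

Decision rule: reject H₀ if p-value < α.
p-value < 0.0001 < α = 0.01 → reject H₀.

At α = 0.01 the data do provide convincing evidence of a nonzero slope.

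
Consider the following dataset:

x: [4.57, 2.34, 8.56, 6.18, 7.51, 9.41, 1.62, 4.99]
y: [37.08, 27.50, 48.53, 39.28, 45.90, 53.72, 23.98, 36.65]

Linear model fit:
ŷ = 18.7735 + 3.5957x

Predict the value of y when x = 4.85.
ŷ = 36.2126

Plug x = 4.85 into the fitted line:

ŷ = 18.7735 + 3.5957 × 4.85
ŷ = 18.7735 + 17.4391
ŷ = 36.2126

This is the fitted mean response at that x — an individual observation would come with a wider prediction interval.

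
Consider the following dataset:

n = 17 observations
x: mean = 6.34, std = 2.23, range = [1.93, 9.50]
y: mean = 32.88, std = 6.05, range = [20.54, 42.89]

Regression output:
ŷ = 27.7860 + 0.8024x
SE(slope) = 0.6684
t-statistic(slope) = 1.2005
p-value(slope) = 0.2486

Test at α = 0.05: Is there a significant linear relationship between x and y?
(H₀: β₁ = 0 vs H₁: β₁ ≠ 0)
Since p-value = 0.2486 ≥ α = 0.05, fail to reject H₀ — the slope is not significantly different from 0.

Hypothesis test for the slope coefficient:

H₀: β₁ = 0 (no linear relationship)
H₁: β₁ ≠ 0 (linear relationship exists)

Test statistic: t = β̂₁ / SE(β̂₁) = 0.8024 / 0.6684 = 1.2005

p = 0.2486: how often a slope estimate this far from 0 (in SE units) would arise by chance if β₁ were truly 0.

Decision rule: reject H₀ if p-value < α.
p-value = 0.2486 ≥ α = 0.05 → fail to reject H₀.

Conclusion: the linear association between x and y is not significant at the 5% level.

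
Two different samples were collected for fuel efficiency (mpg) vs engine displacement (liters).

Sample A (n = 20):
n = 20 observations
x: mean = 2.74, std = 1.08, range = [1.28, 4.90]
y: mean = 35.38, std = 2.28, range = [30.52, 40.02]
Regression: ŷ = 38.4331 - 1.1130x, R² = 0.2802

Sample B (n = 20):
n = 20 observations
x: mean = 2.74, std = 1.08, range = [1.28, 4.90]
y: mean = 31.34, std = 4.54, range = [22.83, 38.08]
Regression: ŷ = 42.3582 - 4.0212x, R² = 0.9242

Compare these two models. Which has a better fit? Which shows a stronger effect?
Model B has the better fit (R² = 0.9242 vs 0.2802). Model B shows the stronger effect (|β₁| = 4.0212 vs 1.1130).

Model Comparison:

Which explains more variance? (R²)
- Model A: R² = 0.2802 → 28.02% of variance in fuel efficiency explained
- Model B: R² = 0.9242 → 92.42% of variance in fuel efficiency explained
- 0.9242 > 0.2802 → Model B has the better fit

Which has the larger per-liter effect? (|β₁|)
- Model A: β₁ = -1.1130 → predicted fuel efficiency falls 1.1130 mpg per additional liter of engine displacement
- Model B: β₁ = -4.0212 → predicted fuel efficiency falls 4.0212 mpg per additional liter of engine displacement
- |-1.1130| < |-4.0212| → Model B shows the stronger marginal effect

Notes:
- A better fit (higher R²) doesn't necessarily mean a more important relationship.
- The two samples could reflect different populations, time periods, or measurement quality.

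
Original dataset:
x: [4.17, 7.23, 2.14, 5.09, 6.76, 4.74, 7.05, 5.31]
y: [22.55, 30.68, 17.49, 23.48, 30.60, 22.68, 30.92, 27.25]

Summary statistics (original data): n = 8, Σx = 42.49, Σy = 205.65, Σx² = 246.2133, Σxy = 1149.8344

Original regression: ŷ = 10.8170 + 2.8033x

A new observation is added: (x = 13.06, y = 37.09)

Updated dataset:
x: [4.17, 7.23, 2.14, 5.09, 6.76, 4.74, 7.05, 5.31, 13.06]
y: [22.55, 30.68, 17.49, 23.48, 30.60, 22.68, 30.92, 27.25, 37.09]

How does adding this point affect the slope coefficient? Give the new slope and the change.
Adding the point moves β₁ from 2.8033 to 1.8399, i.e. it decreases by 0.9634 (-34.4%).

The new point has HIGH LEVERAGE: x = 13.06 is far from the original mean x̄ = 42.49/8 ≈ 5.31 (original range [2.14, 7.23]).

Step 1: Update the sums with the new point (n goes from 8 to 9)
Σx  = 42.49 + 13.06 = 55.55
Σy  = 205.65 + 37.09 = 242.74
Σx² = 246.2133 + 13.06² = 246.2133 + 170.5636 = 416.7769
Σxy = 1149.8344 + 13.06×37.09 = 1149.8344 + 484.3954 = 1634.2298

Step 2: Recompute the slope with b₁ = (nΣxy − ΣxΣy) / (nΣx² − (Σx)²)
Numerator   = 9×1634.2298 − 55.55×242.74 = 14708.0682 − 13484.2070 = 1223.8612
Denominator = 9×416.7769 − 55.55² = 3750.9921 − 3085.8025 = 665.1896
b₁(new) = 1223.8612 / 665.1896 = 1.8399

(Same formula on the original sums: (8×1149.8344 − 42.49×205.65) / (8×246.2133 − 42.49²) = 460.6067 / 164.3063 = 2.8033, matching the given fit.)

Step 3: Change in slope
Δβ₁ = 1.8399 − 2.8033 = -0.9634
Relative change = -0.9634 / 2.8033 × 100% = -34.4%
→ the slope decreases when the point is added.

A high-leverage point only changes the slope if it is off the original line; here y = 37.09 is below the original trend, so the slope decreases.
In practice: check such a point for data-entry or measurement error.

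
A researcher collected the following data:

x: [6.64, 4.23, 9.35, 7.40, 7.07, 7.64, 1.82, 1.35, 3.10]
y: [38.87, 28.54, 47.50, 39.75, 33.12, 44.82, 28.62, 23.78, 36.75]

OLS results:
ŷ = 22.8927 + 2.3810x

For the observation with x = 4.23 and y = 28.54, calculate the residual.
Residual = -4.4243

The residual is the difference between the actual value and the predicted value:

Residual = y - ŷ

Step 1: Calculate predicted value
ŷ = 22.8927 + 2.3810 × 4.23
ŷ = 32.9643

Step 2: Calculate residual
Residual = 28.54 - 32.9643
Residual = -4.4243

Sign check: y < ŷ, so the point is below the line and the fit overestimates here.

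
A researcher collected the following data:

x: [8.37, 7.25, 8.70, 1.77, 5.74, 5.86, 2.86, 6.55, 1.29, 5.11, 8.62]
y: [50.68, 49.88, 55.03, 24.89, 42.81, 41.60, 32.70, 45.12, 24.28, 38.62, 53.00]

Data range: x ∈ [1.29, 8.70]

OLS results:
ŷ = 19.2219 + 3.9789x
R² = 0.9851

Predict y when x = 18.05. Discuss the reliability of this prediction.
ŷ = 91.0410 (extrapolation — x = 18.05 lies outside [1.29, 8.70], so reliability is low).

Prediction calculation:
ŷ = 19.2219 + 3.9789 × 18.05
ŷ = 91.0410

Reliability:
- Data range: x ∈ [1.29, 8.70]
- Prediction point: x = 18.05 is 9.35 units above the observed range → this is EXTRAPOLATION, not interpolation

Why that matters here:
- The linear relationship may not hold outside the observed range
- The standard error of prediction grows with (x − x̄)², and x = 18.05 is far from x̄ = 5.65
- Real relationships often flatten, saturate, or turn nonlinear at extremes

The R² = 0.9851 only validates the fit within [1.29, 8.70]; treat ŷ = 91.0410 with caution.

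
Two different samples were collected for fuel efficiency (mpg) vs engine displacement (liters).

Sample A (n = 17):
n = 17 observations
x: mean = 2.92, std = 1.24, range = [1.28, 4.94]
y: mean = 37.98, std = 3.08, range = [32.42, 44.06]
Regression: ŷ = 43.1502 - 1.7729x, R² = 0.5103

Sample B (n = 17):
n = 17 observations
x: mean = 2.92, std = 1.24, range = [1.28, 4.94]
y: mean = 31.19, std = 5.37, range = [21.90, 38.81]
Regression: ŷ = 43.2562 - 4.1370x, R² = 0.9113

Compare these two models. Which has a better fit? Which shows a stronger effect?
Model B has the better fit (R² = 0.9113 vs 0.5103). Model B shows the stronger effect (|β₁| = 4.1370 vs 1.7729).

Model Comparison:

Which explains more variance? (R²)
- Model A: R² = 0.5103 → 51.03% of variance in fuel efficiency explained
- Model B: R² = 0.9113 → 91.13% of variance in fuel efficiency explained
- 0.9113 > 0.5103 → Model B has the better fit

Which has the larger per-liter effect? (|β₁|)
- Model A: β₁ = -1.7729 → predicted fuel efficiency falls 1.7729 mpg per additional liter of engine displacement
- Model B: β₁ = -4.1370 → predicted fuel efficiency falls 4.1370 mpg per additional liter of engine displacement
- |-1.7729| < |-4.1370| → Model B shows the stronger marginal effect

Note: The two samples could reflect different populations, time periods, or measurement quality.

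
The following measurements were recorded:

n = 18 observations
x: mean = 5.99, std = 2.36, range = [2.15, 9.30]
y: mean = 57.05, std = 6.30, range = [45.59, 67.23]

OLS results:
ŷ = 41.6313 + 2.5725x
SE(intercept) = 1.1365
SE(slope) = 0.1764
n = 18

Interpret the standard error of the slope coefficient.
The slope 2.5725 is pinned down to within about ±0.1764 (one SE) by these data — relative uncertainty 6.9%, i.e. precise.

SE(β̂₁) = s / √Sxx, where s is the residual standard deviation and Sxx = Σ(x − x̄)². It is the yardstick for how far β̂₁ = 2.5725 could plausibly be from the true slope.

Relative precision:
- SE / |β̂₁| = 0.1764 / 2.5725 = 6.9%
- Rule of thumb (under 20%: precise; 20% to under 50%: moderately precise; 50% or more: imprecise) → precise

Link to the t-test: t = β̂₁ / SE(β̂₁) = 2.5725 / 0.1764 = 14.5833, the statistic for H₀: β₁ = 0.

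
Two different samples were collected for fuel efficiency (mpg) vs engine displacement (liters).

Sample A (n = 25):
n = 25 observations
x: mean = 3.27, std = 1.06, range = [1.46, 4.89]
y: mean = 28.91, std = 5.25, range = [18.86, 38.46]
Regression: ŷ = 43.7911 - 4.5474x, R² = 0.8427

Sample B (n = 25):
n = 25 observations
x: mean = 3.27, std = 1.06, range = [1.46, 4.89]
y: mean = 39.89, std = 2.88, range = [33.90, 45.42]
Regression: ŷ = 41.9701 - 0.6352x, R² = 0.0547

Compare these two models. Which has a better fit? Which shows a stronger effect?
Model A has the better fit (R² = 0.8427 vs 0.0547). Model A shows the stronger effect (|β₁| = 4.5474 vs 0.6352).

Model Comparison:

Which explains more variance? (R²)
- Model A: R² = 0.8427 → 84.27% of variance in fuel efficiency explained
- Model B: R² = 0.0547 → 5.47% of variance in fuel efficiency explained
- 0.8427 > 0.0547 → Model A has the better fit

Effect size (slope magnitude):
- Model A: β₁ = -4.5474 → predicted fuel efficiency falls 4.5474 mpg per additional liter of engine displacement
- Model B: β₁ = -0.6352 → predicted fuel efficiency falls 0.6352 mpg per additional liter of engine displacement
- |-4.5474| > |-0.6352| → Model A shows the stronger marginal effect

Note: A steeper slope doesn't make a better model if the scatter around the line is large.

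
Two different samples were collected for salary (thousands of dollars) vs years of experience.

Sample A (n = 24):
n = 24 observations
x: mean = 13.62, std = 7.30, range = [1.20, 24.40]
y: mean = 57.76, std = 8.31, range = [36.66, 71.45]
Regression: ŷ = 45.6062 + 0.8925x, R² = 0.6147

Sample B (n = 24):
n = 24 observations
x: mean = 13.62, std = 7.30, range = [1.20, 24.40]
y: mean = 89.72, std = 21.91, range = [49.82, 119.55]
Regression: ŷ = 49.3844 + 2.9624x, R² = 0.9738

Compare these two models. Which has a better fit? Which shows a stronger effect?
Model B has the better fit (R² = 0.9738 vs 0.6147). Model B shows the stronger effect (|β₁| = 2.9624 vs 0.8925).

Model Comparison:

Fit — compare R²:
- Model A: R² = 0.6147 → 61.47% of variance in salary explained
- Model B: R² = 0.9738 → 97.38% of variance in salary explained
- 0.9738 > 0.6147 → Model B has the better fit

Which has the larger per-year effect? (|β₁|)
- Model A: β₁ = 0.8925 → predicted salary rises 0.8925 thousand dollars per additional year of experience
- Model B: β₁ = 2.9624 → predicted salary rises 2.9624 thousand dollars per additional year of experience
- |0.8925| < |2.9624| → Model B shows the stronger marginal effect

Note: R² measures how tightly points cluster around the line; β₁ measures how steep the line is — they answer different questions.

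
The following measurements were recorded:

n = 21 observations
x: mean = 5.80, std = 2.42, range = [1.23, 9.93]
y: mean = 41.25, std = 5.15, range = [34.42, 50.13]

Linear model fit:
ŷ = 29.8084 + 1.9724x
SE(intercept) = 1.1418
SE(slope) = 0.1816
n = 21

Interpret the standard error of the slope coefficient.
SE(β̂₁) = 0.1816 is the estimated standard deviation of the slope estimate across repeated samples; relative to β̂₁ = 1.9724 that is 9.2%, a precise estimate.

SE(β̂₁) = s / √Sxx, where s is the residual standard deviation and Sxx = Σ(x − x̄)². It is the yardstick for how far β̂₁ = 1.9724 could plausibly be from the true slope.

Relative precision:
- SE / |β̂₁| = 0.1816 / 1.9724 = 9.2%
- Rule of thumb (under 20%: precise; 20% to under 50%: moderately precise; 50% or more: imprecise) → precise

Link to the t-test: t = β̂₁ / SE(β̂₁) = 1.9724 / 0.1816 = 10.8612, the statistic for H₀: β₁ = 0.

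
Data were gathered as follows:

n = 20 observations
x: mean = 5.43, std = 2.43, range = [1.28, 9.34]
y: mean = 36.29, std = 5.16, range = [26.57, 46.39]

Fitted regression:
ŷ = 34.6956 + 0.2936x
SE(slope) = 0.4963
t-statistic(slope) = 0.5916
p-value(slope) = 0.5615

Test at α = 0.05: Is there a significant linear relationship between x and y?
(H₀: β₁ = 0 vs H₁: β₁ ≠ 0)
Fail to reject H₀: p-value = 0.5615 ≥ α = 0.05. The linear relationship is not significant at the 5% level.

Hypothesis test for the slope coefficient:

H₀: β₁ = 0 (no linear relationship)
H₁: β₁ ≠ 0 (linear relationship exists)

Test statistic: t = β̂₁ / SE(β̂₁) = 0.2936 / 0.4963 = 0.5916

With df = 18, the two-sided p-value for |t| = 0.5916 is 0.5615.

Decision rule: reject H₀ if p-value < α.
p-value = 0.5615 ≥ α = 0.05 → fail to reject H₀.

There is not sufficient evidence at the 5% significance level to conclude that a linear relationship exists between x and y.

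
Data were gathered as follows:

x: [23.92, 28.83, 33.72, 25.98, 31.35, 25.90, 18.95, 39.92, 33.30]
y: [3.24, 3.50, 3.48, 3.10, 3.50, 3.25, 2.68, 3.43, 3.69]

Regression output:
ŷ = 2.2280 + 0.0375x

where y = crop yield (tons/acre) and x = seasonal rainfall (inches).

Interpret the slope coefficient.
On average, crop yield is about 0.0375 tons/acre higher for every extra inch of rainfall.

The slope coefficient β₁ = 0.0375 represents the marginal effect of rainfall on crop yield.

Interpretation:
- Rainfall up by 1 inch → predicted crop yield increases by 0.0375 tons/acre
- The effect is assumed constant over the observed range of x (linearity)
- The slope describes association in these data, not necessarily a causal effect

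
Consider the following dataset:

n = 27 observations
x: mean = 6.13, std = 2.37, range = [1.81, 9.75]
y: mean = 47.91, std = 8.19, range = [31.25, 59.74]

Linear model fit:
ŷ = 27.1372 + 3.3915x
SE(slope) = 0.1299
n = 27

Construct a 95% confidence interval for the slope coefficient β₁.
The 95% CI for β₁ is (3.1240, 3.6590)

Confidence interval for the slope:

The 95% CI for β₁ is: β̂₁ ± t*(α/2, n-2) × SE(β̂₁)

Step 1: Find critical t-value
- Confidence level = 0.95
- Degrees of freedom = n - 2 = 27 - 2 = 25
- t*(α/2, 25) = 2.0595

Step 2: Calculate margin of error
Margin = 2.0595 × 0.1299 = 0.2675

Step 3: Construct interval
CI = 3.3915 ± 0.2675
CI = (3.1240, 3.6590)

Interpretation: intervals built this way capture the true β₁ in 95% of repeated samples; here the plausible range for the per-unit effect of x on y is 3.1240 to 3.6590.
Since 0 is outside the interval, a two-sided test at α = 0.05 would reject H₀: β₁ = 0.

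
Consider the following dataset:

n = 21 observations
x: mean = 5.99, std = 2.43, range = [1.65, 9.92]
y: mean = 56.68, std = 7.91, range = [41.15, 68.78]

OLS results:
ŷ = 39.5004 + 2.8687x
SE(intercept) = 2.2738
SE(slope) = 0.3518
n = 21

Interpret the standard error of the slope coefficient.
SE(β̂₁) = 0.3518 is the estimated standard deviation of the slope estimate across repeated samples; relative to β̂₁ = 2.8687 that is 12.3%, a precise estimate.

What SE measures:
- The standard error quantifies the sampling variability of the coefficient estimate
- It is the estimated standard deviation of β̂₁ across hypothetical repeated samples of the same size
- Smaller SE → more precise estimate

Relative precision:
- SE / |β̂₁| = 0.3518 / 2.8687 = 12.3%
- Rule of thumb (under 20%: precise; 20% to under 50%: moderately precise; 50% or more: imprecise) → precise

Rough 95% range (±2 SE): 2.8687 ± 0.7036 → (2.1651, 3.5723).

What drives SE(β̂₁): larger n (here n = 21) → smaller SE; wider spread of x values → smaller SE; more residual scatter → larger SE.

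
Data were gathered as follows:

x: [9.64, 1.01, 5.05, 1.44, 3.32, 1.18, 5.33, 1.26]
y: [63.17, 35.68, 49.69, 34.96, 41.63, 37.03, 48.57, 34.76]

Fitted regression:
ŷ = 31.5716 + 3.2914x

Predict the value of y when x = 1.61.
ŷ = 36.8708

To predict y for x = 1.61, substitute into the regression equation:

ŷ = 31.5716 + 3.2914 × 1.61
ŷ = 31.5716 + 5.2992
ŷ = 36.8708

This is the fitted mean response at that x — an individual observation would come with a wider prediction interval.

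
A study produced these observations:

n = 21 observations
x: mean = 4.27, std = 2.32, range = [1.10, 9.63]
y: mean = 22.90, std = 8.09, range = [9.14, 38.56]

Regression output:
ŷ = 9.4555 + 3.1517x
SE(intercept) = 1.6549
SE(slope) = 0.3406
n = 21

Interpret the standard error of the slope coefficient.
SE(slope) = 0.3406 measures the uncertainty in the estimated slope. The coefficient is estimated precisely (SE/|β̂₁| = 10.8%).

SE(β̂₁) = 0.3406 says: if we drew many samples of n = 21 from the same population and refit each time, the fitted slopes would scatter with a standard deviation of roughly 0.3406 around the true β₁.

Relative precision:
- SE / |β̂₁| = 0.3406 / 3.1517 = 10.8%
- Rule of thumb (under 20%: precise; 20% to under 50%: moderately precise; 50% or more: imprecise) → precise

Rough 95% range (±2 SE): 3.1517 ± 0.6812 → (2.4705, 3.8329).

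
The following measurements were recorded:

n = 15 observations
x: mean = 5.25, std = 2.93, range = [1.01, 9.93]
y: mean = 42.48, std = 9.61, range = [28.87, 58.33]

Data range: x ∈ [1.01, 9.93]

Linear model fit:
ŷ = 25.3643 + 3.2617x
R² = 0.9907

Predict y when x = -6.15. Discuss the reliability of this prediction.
ŷ = 5.3048 (extrapolation — x = -6.15 lies outside [1.01, 9.93], so reliability is low).

Prediction calculation:
ŷ = 25.3643 + 3.2617 × (-6.15)
ŷ = 5.3048

Reliability:
- Data range: x ∈ [1.01, 9.93]
- Prediction point: x = -6.15 is 7.16 units below the observed range → this is EXTRAPOLATION, not interpolation

Why that matters here:
- There are no observations near this x to validate the fitted line there
- R² describes fit only over the sampled x values; it says nothing about behaviour beyond them
- The linear relationship may not hold outside the observed range

A defensible statement: 'if the linear trend continued to x = -6.15, y would be about 5.3048' — the premise is untested.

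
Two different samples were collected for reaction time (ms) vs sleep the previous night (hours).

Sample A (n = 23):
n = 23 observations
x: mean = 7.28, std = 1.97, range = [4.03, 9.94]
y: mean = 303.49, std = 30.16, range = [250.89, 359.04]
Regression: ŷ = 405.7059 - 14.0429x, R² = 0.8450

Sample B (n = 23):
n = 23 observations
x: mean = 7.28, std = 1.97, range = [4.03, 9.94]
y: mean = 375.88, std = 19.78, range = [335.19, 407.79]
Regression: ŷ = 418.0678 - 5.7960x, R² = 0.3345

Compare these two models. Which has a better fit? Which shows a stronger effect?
Model A has the better fit (R² = 0.8450 vs 0.3345). Model A shows the stronger effect (|β₁| = 14.0429 vs 5.7960).

Model Comparison:

Goodness of fit (R²):
- Model A: R² = 0.8450 → 84.50% of variance in reaction time explained
- Model B: R² = 0.3345 → 33.45% of variance in reaction time explained
- 0.8450 > 0.3345 → Model A has the better fit

Strength of effect — compare |β₁|:
- Model A: β₁ = -14.0429 → predicted reaction time falls 14.0429 ms per additional hour of sleep
- Model B: β₁ = -5.7960 → predicted reaction time falls 5.7960 ms per additional hour of sleep
- |-14.0429| > |-5.7960| → Model A shows the stronger marginal effect

Notes:
- The two samples could reflect different populations, time periods, or measurement quality.
- A better fit (higher R²) doesn't necessarily mean a more important relationship.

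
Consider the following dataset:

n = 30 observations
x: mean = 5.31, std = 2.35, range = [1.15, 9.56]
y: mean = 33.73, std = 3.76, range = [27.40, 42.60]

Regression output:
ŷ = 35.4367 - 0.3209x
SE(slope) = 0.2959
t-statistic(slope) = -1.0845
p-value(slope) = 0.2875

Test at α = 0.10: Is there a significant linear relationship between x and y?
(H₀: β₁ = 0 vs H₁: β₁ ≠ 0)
Since p-value = 0.2875 ≥ α = 0.10, fail to reject H₀ — the slope is not significantly different from 0.

Hypothesis test for the slope coefficient:

H₀: β₁ = 0 (no linear relationship)
H₁: β₁ ≠ 0 (linear relationship exists)

Test statistic: t = β̂₁ / SE(β̂₁) = -0.3209 / 0.2959 = -1.0845

With df = 28, the two-sided p-value for |t| = 1.0845 is 0.2875.

Decision rule: reject H₀ if p-value < α.
p-value = 0.2875 ≥ α = 0.10 → fail to reject H₀.

Conclusion: the linear association between x and y is not significant at the 10% level.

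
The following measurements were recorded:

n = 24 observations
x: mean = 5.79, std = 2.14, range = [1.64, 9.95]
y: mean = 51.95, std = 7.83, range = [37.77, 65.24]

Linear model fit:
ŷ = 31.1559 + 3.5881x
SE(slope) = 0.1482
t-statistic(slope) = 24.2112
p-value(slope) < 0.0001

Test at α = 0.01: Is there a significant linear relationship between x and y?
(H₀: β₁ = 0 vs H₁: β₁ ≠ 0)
p-value < 0.0001 < α = 0.01, so we reject H₀. The relationship is significant.

Hypothesis test for the slope coefficient:

H₀: β₁ = 0 (no linear relationship)
H₁: β₁ ≠ 0 (linear relationship exists)

Test statistic: t = β̂₁ / SE(β̂₁) = 3.5881 / 0.1482 = 24.2112

With df = 22, the two-sided p-value for |t| = 24.2112 is <0.0001.

Decision rule: reject H₀ if p-value < α.
p-value < 0.0001 < α = 0.01 → reject H₀.

At α = 0.01 the data do provide convincing evidence of a nonzero slope.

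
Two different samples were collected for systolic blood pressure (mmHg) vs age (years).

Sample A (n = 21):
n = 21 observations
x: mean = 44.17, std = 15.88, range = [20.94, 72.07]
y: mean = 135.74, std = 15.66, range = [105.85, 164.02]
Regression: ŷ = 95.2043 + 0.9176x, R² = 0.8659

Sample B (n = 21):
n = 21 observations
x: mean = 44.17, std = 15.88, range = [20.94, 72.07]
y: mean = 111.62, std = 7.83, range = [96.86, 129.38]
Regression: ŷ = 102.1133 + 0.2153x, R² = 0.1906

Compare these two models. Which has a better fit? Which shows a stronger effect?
Model A has the better fit (R² = 0.8659 vs 0.1906). Model A shows the stronger effect (|β₁| = 0.9176 vs 0.2153).

Model Comparison:

Fit — compare R²:
- Model A: R² = 0.8659 → 86.59% of variance in blood pressure explained
- Model B: R² = 0.1906 → 19.06% of variance in blood pressure explained
- 0.8659 > 0.1906 → Model A has the better fit

Strength of effect — compare |β₁|:
- Model A: β₁ = 0.9176 → predicted blood pressure rises 0.9176 mmHg per additional year of age
- Model B: β₁ = 0.2153 → predicted blood pressure rises 0.2153 mmHg per additional year of age
- |0.9176| > |0.2153| → Model A shows the stronger marginal effect

Notes:
- A steeper slope doesn't make a better model if the scatter around the line is large.
- The two samples could reflect different populations, time periods, or measurement quality.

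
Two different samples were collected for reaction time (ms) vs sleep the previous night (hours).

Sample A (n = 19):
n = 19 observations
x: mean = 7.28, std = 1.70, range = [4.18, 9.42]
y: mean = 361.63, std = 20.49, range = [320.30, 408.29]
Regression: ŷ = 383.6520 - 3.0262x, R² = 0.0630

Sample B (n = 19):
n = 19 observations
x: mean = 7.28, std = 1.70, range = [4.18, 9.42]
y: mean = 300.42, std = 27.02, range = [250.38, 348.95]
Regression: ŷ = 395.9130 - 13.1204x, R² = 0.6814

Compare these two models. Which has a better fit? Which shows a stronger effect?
Model B has the better fit (R² = 0.6814 vs 0.0630). Model B shows the stronger effect (|β₁| = 13.1204 vs 3.0262).

Model Comparison:

Which explains more variance? (R²)
- Model A: R² = 0.0630 → 6.30% of variance in reaction time explained
- Model B: R² = 0.6814 → 68.14% of variance in reaction time explained
- 0.6814 > 0.0630 → Model B has the better fit

Effect size (slope magnitude):
- Model A: β₁ = -3.0262 → predicted reaction time falls 3.0262 ms per additional hour of sleep
- Model B: β₁ = -13.1204 → predicted reaction time falls 13.1204 ms per additional hour of sleep
- |-3.0262| < |-13.1204| → Model B shows the stronger marginal effect

Notes:
- R² measures how tightly points cluster around the line; β₁ measures how steep the line is — they answer different questions.
- A better fit (higher R²) doesn't necessarily mean a more important relationship.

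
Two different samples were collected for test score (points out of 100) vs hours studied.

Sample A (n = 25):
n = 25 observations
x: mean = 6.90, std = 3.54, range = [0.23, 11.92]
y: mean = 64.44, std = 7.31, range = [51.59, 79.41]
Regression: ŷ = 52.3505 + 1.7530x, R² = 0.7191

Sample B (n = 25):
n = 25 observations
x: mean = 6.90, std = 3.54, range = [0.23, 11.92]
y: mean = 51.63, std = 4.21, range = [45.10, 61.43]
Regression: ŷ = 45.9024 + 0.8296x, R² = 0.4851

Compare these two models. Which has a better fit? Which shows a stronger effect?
Model A has the better fit (R² = 0.7191 vs 0.4851). Model A shows the stronger effect (|β₁| = 1.7530 vs 0.8296).

Model Comparison:

Fit — compare R²:
- Model A: R² = 0.7191 → 71.91% of variance in test score explained
- Model B: R² = 0.4851 → 48.51% of variance in test score explained
- 0.7191 > 0.4851 → Model A has the better fit

Effect size (slope magnitude):
- Model A: β₁ = 1.7530 → predicted test score rises 1.7530 points per additional hour of study time
- Model B: β₁ = 0.8296 → predicted test score rises 0.8296 points per additional hour of study time
- |1.7530| > |0.8296| → Model A shows the stronger marginal effect

Note: R² measures how tightly points cluster around the line; β₁ measures how steep the line is — they answer different questions.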